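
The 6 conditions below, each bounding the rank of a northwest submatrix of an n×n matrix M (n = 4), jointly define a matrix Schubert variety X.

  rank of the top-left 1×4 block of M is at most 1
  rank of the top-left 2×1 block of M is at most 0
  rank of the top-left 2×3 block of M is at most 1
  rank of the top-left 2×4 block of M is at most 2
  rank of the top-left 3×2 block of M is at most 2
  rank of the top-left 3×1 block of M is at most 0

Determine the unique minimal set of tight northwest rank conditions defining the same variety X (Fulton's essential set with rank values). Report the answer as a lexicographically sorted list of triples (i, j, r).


Reconstructing r_w from the 6 given conditions:

  0 | 1 | 1 | 1
  0 | 1 | 1 | 2
  0 | 1 | 2 | 3
  1 | 2 | 3 | 4

hence w(1..4) = (2, 4, 3, 1).

2 SE-corners of the 4-cell Rothe diagram give Ess(w):

[(2, 3, 1), (3, 1, 0)]


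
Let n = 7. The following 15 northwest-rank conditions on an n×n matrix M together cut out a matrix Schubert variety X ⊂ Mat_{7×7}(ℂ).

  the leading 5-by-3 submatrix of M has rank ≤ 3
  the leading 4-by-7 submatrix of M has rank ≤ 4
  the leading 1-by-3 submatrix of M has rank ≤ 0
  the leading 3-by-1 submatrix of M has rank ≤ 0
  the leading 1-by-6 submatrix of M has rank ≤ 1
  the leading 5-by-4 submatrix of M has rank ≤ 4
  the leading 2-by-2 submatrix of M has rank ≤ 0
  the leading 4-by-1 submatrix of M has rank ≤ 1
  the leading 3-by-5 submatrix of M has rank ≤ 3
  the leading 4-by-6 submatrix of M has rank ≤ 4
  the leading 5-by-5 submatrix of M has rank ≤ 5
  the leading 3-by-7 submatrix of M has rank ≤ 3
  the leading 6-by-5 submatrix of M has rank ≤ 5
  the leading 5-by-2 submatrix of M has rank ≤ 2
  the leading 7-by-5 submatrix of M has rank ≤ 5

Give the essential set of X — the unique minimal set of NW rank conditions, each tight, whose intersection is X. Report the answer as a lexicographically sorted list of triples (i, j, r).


Rank table r_w(7×7) implied by the 15 constraints:

  i=1: 0, 0, 0, 1, 1, 1, 1
  i=2: 0, 0, 1, 2, 2, 2, 2
  i=3: 0, 1, 2, 3, 3, 3, 3
  i=4: 1, 2, 3, 4, 4, 4, 4
  i=5: 1, 2, 3, 4, 5, 5, 5
  i=6: 1, 2, 3, 4, 5, 6, 6
  i=7: 1, 2, 3, 4, 5, 6, 7

giving w = (4, 3, 2, 1, 5, 6, 7) via Δ²R.

|D(w)|=6, |Ess(w)|=3:

[(1, 3, 0), (2, 2, 0), (3, 1, 0)]


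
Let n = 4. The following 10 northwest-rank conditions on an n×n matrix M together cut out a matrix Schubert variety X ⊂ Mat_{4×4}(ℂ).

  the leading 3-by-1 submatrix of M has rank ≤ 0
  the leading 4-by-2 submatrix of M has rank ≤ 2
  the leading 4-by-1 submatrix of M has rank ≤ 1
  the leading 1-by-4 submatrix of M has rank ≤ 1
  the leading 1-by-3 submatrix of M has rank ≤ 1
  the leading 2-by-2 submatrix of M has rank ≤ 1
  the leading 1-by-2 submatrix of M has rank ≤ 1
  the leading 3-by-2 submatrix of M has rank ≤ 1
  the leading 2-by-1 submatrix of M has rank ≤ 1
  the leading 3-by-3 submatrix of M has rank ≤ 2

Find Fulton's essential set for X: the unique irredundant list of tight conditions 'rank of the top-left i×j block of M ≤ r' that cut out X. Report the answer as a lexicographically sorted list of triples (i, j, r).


Reconstructing r_w from the 10 given conditions:

  0 1 1 1
  0 1 2 2
  0 1 2 3
  1 2 3 4

giving w = (2, 3, 4, 1) via Δ²R.

ℓ(w)=3; the 1 essential cell (i,j,r):

[(3, 1, 0)]


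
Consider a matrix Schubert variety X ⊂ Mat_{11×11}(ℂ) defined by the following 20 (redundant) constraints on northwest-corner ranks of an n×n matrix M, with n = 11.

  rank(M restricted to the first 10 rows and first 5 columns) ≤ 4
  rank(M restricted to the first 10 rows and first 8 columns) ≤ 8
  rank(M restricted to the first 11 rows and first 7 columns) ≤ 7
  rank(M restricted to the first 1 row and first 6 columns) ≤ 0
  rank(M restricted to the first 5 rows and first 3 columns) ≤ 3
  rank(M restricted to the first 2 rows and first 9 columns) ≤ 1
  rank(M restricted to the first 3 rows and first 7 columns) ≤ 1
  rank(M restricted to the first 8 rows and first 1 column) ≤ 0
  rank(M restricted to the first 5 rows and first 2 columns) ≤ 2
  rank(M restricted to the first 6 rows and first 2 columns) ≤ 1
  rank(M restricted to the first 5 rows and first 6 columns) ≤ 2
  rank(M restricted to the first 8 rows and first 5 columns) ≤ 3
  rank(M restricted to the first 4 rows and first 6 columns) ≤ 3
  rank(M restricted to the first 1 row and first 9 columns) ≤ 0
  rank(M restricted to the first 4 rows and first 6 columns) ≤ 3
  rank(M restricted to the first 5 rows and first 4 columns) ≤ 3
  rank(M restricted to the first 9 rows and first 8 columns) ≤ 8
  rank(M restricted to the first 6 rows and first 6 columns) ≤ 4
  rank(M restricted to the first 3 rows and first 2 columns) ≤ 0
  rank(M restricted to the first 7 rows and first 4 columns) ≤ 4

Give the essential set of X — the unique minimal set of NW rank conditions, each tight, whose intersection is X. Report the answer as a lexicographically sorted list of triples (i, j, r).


Rank table r_w(11×11) implied by the 20 constraints:

  i=1: 0  0  0  0  0  0  0  0  0  1  1
  i=2: 0  0  1  1  1  1  1  1  1  2  2
  i=3: 0  0  1  1  1  1  1  2  2  3  3
  i=4: 0  1  2  2  2  2  2  3  3  4  4
  i=5: 0  1  2  2  2  2  3  4  4  5  5
  i=6: 0  1  2  3  3  3  4  5  5  6  6
  i=7: 0  1  2  3  3  4  5  6  6  7  7
  i=8: 0  1  2  3  3  4  5  6  7  8  8
  i=9: 1  2  3  4  4  5  6  7  8  9  9
  i=10: 1  2  3  4  4  5  6  7  8  9  10
  i=11: 1  2  3  4  5  6  7  8  9  10  11

second differences of R give the permutation w = (10, 3, 8, 2, 7, 4, 6, 9, 1, 11, 5).

D(w) has 28 cells with 7 SE-corners; essential set:

[(1, 9, 0), (3, 2, 0), (3, 7, 1), (5, 6, 2), (8, 1, 0), (8, 5, 3), (10, 5, 4)]


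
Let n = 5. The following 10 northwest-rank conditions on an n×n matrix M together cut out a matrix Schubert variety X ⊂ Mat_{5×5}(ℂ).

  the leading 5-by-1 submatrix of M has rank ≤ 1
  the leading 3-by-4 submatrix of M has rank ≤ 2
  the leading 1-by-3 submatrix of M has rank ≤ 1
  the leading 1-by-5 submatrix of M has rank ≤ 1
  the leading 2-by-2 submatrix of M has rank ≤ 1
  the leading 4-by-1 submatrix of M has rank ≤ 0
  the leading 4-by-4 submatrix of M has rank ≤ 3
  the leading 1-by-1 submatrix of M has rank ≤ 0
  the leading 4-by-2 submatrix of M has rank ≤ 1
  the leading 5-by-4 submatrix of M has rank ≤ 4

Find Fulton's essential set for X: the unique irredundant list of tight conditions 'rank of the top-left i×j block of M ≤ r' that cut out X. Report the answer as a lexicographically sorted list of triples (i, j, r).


Reconstructing r_w from the 10 given conditions:

  row 1: 0 1 1 1 1
  row 2: 0 1 2 2 2
  row 3: 0 1 2 2 3
  row 4: 0 1 2 3 4
  row 5: 1 2 3 4 5

giving w = (2, 3, 5, 4, 1) via Δ²R.

Fulton essential set (2 of the 5 Rothe cells):

[(3, 4, 2), (4, 1, 0)]


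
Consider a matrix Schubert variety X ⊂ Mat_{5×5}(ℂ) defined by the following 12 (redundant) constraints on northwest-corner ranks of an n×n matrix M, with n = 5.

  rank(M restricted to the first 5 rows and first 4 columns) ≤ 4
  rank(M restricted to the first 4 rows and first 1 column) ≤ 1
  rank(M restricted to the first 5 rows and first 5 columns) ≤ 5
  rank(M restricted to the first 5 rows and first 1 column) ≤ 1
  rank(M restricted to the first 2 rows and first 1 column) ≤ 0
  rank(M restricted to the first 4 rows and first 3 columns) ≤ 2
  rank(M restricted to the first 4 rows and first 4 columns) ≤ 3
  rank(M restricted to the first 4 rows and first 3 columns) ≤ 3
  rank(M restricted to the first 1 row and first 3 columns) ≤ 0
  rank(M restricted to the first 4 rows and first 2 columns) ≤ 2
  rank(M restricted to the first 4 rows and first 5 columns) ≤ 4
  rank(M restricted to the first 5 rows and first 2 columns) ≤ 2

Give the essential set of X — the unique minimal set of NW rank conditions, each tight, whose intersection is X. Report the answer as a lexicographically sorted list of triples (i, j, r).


The tightest implied rank at each (i,j), from the 12 conditions:

  i=1: 0 | 0 | 0 | 1 | 1
  i=2: 0 | 1 | 1 | 2 | 2
  i=3: 1 | 2 | 2 | 3 | 3
  i=4: 1 | 2 | 2 | 3 | 4
  i=5: 1 | 2 | 3 | 4 | 5

reading off 1-entries of Δ²R: w = (4, 2, 1, 5, 3).

3 SE-corners of the 5-cell Rothe diagram give Ess(w):

[(1, 3, 0), (2, 1, 0), (4, 3, 2)]


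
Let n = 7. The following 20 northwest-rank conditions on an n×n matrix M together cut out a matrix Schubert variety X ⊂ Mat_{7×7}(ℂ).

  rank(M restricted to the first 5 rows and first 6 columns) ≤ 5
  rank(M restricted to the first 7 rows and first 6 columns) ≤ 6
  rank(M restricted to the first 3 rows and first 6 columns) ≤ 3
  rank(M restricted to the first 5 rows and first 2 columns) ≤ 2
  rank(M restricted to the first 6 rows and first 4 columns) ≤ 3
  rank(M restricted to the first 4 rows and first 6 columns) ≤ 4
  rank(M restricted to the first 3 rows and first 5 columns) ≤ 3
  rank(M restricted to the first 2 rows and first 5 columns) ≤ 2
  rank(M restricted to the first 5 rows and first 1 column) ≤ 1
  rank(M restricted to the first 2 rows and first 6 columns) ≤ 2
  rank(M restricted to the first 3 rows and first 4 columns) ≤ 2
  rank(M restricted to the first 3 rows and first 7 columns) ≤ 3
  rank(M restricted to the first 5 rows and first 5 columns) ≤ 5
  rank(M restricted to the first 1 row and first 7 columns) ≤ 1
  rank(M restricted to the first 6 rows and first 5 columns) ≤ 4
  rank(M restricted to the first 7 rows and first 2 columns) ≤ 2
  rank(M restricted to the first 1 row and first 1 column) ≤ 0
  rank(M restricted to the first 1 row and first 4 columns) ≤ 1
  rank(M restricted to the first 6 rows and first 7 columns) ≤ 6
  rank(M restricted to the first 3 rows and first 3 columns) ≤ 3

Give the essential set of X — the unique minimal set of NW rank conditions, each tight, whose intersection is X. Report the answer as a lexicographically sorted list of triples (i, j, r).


Propagating the 20 rank bounds to every northwest block:

  row 1: 0, 1, 1, 1, 1, 1, 1
  row 2: 1, 2, 2, 2, 2, 2, 2
  row 3: 1, 2, 2, 2, 3, 3, 3
  row 4: 1, 2, 3, 3, 4, 4, 4
  row 5: 1, 2, 3, 3, 4, 5, 5
  row 6: 1, 2, 3, 3, 4, 5, 6
  row 7: 1, 2, 3, 4, 5, 6, 7

reading off 1-entries of Δ²R: w = (2, 1, 5, 3, 6, 7, 4).

ℓ(w)=5; the 3 essential cells (i,j,r):

[(1, 1, 0), (3, 4, 2), (6, 4, 3)]


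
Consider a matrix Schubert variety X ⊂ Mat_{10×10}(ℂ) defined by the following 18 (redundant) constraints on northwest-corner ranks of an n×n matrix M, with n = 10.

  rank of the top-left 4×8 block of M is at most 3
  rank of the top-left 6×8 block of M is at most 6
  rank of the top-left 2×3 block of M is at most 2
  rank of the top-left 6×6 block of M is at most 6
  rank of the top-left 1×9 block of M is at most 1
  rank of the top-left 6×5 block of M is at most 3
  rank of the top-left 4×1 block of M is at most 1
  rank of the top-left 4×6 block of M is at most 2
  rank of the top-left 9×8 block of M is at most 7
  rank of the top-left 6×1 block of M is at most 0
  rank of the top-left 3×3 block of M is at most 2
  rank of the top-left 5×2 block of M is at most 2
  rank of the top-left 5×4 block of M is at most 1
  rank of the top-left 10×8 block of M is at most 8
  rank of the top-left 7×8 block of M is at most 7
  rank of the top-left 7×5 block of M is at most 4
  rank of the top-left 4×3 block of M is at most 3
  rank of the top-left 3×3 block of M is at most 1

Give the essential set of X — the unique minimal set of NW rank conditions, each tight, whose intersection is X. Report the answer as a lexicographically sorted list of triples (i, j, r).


Computing R[i][j] = min implied NW-rank bound (n=10, 18 conditions):

  R[1]: 0  1  1  1  1  1  1  1  1  1
  R[2]: 0  1  1  1  2  2  2  2  2  2
  R[3]: 0  1  1  1  2  2  3  3  3  3
  R[4]: 0  1  1  1  2  2  3  3  4  4
  R[5]: 0  1  1  1  2  3  4  4  5  5
  R[6]: 0  1  2  2  3  4  5  5  6  6
  R[7]: 1  2  3  3  4  5  6  6  7  7
  R[8]: 1  2  3  4  5  6  7  7  8  8
  R[9]: 1  2  3  4  5  6  7  7  8  9
  R[10]: 1  2  3  4  5  6  7  8  9  10

reading off 1-entries of Δ²R: w = (2, 5, 7, 9, 6, 3, 1, 4, 10, 8).

Rothe diagram D(w) (18 cells), 5 SE-corners (essential conditions):

[(4, 6, 2), (4, 8, 3), (5, 4, 1), (6, 1, 0), (9, 8, 7)]


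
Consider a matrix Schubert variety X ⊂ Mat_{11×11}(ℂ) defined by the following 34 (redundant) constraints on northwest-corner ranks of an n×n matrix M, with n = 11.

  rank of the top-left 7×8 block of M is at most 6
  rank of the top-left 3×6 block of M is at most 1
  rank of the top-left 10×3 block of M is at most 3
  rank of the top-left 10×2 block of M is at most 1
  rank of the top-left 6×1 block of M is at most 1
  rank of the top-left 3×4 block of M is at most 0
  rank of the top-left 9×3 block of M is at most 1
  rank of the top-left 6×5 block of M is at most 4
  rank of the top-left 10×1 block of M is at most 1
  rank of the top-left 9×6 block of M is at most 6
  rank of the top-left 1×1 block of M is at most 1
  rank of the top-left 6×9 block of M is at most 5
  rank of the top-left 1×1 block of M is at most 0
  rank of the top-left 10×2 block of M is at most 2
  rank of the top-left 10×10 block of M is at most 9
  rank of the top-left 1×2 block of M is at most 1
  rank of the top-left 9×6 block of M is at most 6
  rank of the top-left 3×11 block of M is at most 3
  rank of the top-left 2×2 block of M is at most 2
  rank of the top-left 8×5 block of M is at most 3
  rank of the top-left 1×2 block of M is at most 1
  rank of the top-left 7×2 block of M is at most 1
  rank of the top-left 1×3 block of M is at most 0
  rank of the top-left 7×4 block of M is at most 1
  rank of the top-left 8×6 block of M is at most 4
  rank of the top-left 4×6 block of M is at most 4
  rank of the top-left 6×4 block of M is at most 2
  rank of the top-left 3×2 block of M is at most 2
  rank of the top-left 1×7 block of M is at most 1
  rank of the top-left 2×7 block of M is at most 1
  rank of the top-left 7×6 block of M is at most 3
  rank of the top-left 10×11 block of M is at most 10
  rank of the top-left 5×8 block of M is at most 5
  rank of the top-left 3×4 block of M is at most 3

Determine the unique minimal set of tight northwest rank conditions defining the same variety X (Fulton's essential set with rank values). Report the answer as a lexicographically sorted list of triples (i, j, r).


Rank table r_w(11×11) implied by the 34 constraints:

  R[1]: 0 | 0 | 0 | 0 | 1 | 1 | 1 | 1 | 1 | 1 | 1
  R[2]: 0 | 0 | 0 | 0 | 1 | 1 | 1 | 2 | 2 | 2 | 2
  R[3]: 0 | 0 | 0 | 0 | 1 | 1 | 2 | 3 | 3 | 3 | 3
  R[4]: 1 | 1 | 1 | 1 | 2 | 2 | 3 | 4 | 4 | 4 | 4
  R[5]: 1 | 1 | 1 | 1 | 2 | 3 | 4 | 5 | 5 | 5 | 5
  R[6]: 1 | 1 | 1 | 1 | 2 | 3 | 4 | 5 | 5 | 6 | 6
  R[7]: 1 | 1 | 1 | 1 | 2 | 3 | 4 | 5 | 6 | 7 | 7
  R[8]: 1 | 1 | 1 | 2 | 3 | 4 | 5 | 6 | 7 | 8 | 8
  R[9]: 1 | 1 | 1 | 2 | 3 | 4 | 5 | 6 | 7 | 8 | 9
  R[10]: 1 | 1 | 2 | 3 | 4 | 5 | 6 | 7 | 8 | 9 | 10
  R[11]: 1 | 2 | 3 | 4 | 5 | 6 | 7 | 8 | 9 | 10 | 11

reading off 1-entries of Δ²R: w = (5, 8, 7, 1, 6, 10, 9, 4, 11, 3, 2).

Fulton essential set (7 of the 30 Rothe cells):

[(2, 7, 1), (3, 4, 0), (3, 6, 1), (6, 9, 5), (7, 4, 1), (9, 3, 1), (10, 2, 1)]


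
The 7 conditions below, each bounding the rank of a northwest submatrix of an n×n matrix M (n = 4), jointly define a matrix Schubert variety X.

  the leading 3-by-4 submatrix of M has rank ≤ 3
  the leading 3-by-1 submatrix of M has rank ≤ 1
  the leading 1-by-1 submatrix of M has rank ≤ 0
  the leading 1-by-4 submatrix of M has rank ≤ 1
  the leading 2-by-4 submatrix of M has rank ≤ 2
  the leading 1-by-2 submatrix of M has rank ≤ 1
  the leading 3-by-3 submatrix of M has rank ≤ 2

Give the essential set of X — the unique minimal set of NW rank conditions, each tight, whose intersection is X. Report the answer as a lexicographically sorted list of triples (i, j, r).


Recovering R(i,j) via the rank-extension bound from the 7 conditions:

  R[1]: 0  1  1  1
  R[2]: 1  2  2  2
  R[3]: 1  2  2  3
  R[4]: 1  2  3  4

giving w = (2, 1, 4, 3) via Δ²R.

Fulton essential set (2 of the 2 Rothe cells):

[(1, 1, 0), (3, 3, 2)]


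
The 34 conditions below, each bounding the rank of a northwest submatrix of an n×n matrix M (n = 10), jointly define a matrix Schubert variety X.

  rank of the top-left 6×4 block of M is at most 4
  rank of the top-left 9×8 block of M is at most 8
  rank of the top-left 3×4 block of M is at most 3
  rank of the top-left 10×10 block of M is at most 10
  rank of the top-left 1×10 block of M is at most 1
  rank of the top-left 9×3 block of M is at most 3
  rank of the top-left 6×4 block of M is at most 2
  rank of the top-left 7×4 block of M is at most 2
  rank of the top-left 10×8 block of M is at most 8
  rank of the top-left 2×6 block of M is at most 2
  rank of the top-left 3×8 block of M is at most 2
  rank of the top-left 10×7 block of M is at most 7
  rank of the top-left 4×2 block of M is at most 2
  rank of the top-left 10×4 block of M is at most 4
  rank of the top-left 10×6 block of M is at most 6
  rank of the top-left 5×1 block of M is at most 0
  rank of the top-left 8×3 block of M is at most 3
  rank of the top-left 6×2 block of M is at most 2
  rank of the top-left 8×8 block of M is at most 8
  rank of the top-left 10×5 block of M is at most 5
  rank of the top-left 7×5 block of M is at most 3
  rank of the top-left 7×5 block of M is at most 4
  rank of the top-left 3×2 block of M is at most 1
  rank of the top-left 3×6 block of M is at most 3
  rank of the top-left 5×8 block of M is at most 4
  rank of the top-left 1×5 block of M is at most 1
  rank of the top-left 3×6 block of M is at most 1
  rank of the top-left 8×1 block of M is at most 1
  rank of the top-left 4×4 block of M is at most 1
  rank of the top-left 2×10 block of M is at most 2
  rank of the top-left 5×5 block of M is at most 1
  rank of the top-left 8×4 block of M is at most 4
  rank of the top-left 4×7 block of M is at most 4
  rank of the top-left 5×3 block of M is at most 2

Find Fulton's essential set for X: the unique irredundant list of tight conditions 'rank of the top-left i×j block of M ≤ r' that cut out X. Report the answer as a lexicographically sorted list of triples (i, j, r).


The tightest implied rank at each (i,j), from the 34 conditions:

  i=1: 0 1 1 1 1 1 1 1 1 1
  i=2: 0 1 1 1 1 1 2 2 2 2
  i=3: 0 1 1 1 1 1 2 2 3 3
  i=4: 0 1 1 1 1 2 3 3 4 4
  i=5: 0 1 1 1 1 2 3 4 5 5
  i=6: 1 2 2 2 2 3 4 5 6 6
  i=7: 1 2 2 2 3 4 5 6 7 7
  i=8: 1 2 3 3 4 5 6 7 8 8
  i=9: 1 2 3 4 5 6 7 8 9 9
  i=10: 1 2 3 4 5 6 7 8 9 10

the unique w with this rank table is (2, 7, 9, 6, 8, 1, 5, 3, 4, 10).

|D(w)|=22, |Ess(w)|=5:

[(3, 6, 1), (3, 8, 2), (5, 1, 0), (5, 5, 1), (7, 4, 2)]


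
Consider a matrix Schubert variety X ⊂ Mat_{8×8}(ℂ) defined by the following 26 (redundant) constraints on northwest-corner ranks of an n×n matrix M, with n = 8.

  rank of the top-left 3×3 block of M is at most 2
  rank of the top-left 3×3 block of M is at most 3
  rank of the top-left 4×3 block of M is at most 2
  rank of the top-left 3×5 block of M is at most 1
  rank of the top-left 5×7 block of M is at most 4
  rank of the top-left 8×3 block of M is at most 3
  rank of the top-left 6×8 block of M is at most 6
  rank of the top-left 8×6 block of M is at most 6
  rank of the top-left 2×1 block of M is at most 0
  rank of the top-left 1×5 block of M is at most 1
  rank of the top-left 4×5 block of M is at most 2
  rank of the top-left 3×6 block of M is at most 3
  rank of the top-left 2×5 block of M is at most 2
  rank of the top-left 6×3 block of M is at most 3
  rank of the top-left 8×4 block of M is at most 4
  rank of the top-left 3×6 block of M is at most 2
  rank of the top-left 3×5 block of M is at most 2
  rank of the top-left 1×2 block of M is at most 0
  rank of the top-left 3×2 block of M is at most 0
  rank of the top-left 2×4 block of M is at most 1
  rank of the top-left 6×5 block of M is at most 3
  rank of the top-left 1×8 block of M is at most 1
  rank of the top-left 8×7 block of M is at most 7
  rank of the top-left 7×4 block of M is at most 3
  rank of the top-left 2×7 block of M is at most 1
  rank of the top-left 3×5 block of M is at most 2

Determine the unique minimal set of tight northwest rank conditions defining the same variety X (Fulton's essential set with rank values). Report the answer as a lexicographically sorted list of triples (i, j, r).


Reconstructing r_w from the 26 given conditions:

  i=1: 0 0 1 1 1 1 1 1
  i=2: 0 0 1 1 1 1 1 2
  i=3: 0 0 1 1 1 2 2 3
  i=4: 1 1 2 2 2 3 3 4
  i=5: 1 2 3 3 3 4 4 5
  i=6: 1 2 3 3 3 4 5 6
  i=7: 1 2 3 3 4 5 6 7
  i=8: 1 2 3 4 5 6 7 8

giving w = (3, 8, 6, 1, 2, 7, 5, 4) via Δ²R.

5 SE-corners of the 15-cell Rothe diagram give Ess(w):

[(2, 7, 1), (3, 2, 0), (3, 5, 1), (6, 5, 3), (7, 4, 3)]


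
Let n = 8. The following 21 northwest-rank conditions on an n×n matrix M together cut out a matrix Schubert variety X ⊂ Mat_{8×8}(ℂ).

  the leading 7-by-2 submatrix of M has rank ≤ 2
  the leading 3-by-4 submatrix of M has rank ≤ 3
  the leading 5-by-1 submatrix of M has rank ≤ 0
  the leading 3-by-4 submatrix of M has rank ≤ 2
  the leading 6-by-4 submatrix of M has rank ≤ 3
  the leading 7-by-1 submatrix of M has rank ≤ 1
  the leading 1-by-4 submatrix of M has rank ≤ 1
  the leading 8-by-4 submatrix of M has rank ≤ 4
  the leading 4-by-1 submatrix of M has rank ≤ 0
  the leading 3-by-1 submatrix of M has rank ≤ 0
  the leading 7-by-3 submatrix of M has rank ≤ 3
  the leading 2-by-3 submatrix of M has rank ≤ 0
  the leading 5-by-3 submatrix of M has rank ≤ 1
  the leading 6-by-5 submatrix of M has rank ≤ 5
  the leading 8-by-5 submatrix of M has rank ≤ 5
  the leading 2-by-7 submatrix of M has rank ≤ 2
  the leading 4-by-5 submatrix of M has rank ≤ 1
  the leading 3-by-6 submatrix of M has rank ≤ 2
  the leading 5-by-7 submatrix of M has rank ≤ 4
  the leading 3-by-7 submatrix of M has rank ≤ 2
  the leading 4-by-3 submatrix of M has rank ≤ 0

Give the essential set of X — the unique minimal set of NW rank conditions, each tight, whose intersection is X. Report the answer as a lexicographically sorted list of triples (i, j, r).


Reconstructing r_w from the 21 given conditions:

  R[1]: 0 | 0 | 0 | 1 | 1 | 1 | 1 | 1
  R[2]: 0 | 0 | 0 | 1 | 1 | 2 | 2 | 2
  R[3]: 0 | 0 | 0 | 1 | 1 | 2 | 2 | 3
  R[4]: 0 | 0 | 0 | 1 | 1 | 2 | 3 | 4
  R[5]: 0 | 1 | 1 | 2 | 2 | 3 | 4 | 5
  R[6]: 1 | 2 | 2 | 3 | 3 | 4 | 5 | 6
  R[7]: 1 | 2 | 3 | 4 | 4 | 5 | 6 | 7
  R[8]: 1 | 2 | 3 | 4 | 5 | 6 | 7 | 8

so w = (4, 6, 8, 7, 2, 1, 3, 5).

Fulton essential set (4 of the 17 Rothe cells):

[(3, 7, 2), (4, 3, 0), (4, 5, 1), (5, 1, 0)]


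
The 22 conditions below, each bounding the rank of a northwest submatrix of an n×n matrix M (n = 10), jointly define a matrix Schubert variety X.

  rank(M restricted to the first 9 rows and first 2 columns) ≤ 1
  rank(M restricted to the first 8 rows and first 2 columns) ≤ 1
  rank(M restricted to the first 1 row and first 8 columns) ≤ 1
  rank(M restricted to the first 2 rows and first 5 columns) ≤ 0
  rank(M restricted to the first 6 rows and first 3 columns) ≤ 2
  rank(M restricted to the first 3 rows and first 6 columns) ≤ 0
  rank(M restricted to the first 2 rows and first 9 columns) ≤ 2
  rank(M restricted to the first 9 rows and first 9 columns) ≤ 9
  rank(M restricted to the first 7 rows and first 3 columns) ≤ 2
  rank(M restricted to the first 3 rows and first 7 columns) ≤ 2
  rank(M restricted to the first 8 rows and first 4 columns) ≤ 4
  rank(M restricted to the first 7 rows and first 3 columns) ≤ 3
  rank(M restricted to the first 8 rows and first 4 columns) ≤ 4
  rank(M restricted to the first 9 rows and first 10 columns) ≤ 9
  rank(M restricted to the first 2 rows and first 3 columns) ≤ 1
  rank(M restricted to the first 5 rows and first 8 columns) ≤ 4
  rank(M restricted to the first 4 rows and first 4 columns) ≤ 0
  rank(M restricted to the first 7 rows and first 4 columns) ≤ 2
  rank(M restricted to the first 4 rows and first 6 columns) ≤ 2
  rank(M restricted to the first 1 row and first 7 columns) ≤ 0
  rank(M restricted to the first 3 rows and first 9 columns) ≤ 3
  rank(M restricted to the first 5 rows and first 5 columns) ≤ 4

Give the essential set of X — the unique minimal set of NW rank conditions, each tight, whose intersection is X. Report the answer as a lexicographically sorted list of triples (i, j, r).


Computing R[i][j] = min implied NW-rank bound (n=10, 22 conditions):

  0 0 0 0 0 0 0 1 1 1
  0 0 0 0 0 0 1 2 2 2
  0 0 0 0 0 0 1 2 3 3
  0 0 0 0 1 1 2 3 4 4
  1 1 1 1 2 2 3 4 5 5
  1 1 2 2 3 3 4 5 6 6
  1 1 2 2 3 4 5 6 7 7
  1 1 2 3 4 5 6 7 8 8
  1 1 2 3 4 5 6 7 8 9
  1 2 3 4 5 6 7 8 9 10

reading off 1-entries of Δ²R: w = (8, 7, 9, 5, 1, 3, 6, 4, 10, 2).

ℓ(w)=28; the 5 essential cells (i,j,r):

[(1, 7, 0), (3, 6, 0), (4, 4, 0), (7, 4, 2), (9, 2, 1)]


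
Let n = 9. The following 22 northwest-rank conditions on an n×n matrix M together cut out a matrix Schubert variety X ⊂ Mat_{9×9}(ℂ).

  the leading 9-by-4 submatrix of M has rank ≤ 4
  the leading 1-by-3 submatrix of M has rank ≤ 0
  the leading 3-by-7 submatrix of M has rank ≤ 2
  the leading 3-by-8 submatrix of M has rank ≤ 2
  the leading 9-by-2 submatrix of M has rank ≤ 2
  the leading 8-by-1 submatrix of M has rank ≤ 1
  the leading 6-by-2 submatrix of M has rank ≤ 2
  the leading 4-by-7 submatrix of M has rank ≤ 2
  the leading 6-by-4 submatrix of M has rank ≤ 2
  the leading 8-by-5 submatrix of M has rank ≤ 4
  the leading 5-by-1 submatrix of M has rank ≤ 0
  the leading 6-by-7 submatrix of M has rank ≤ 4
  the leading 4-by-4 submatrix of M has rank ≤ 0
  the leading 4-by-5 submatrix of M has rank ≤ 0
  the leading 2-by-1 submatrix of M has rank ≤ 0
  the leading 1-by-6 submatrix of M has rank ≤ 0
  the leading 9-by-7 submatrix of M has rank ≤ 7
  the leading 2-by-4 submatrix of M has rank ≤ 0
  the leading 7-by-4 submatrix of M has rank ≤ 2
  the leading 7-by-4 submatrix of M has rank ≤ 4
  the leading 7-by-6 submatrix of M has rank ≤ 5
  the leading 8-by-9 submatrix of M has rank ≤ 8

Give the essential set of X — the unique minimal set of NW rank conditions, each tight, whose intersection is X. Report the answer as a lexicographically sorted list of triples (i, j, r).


Reconstructing r_w from the 22 given conditions:

  row 1: 0 0 0 0 0 0 1 1 1
  row 2: 0 0 0 0 0 1 2 2 2
  row 3: 0 0 0 0 0 1 2 2 3
  row 4: 0 0 0 0 0 1 2 3 4
  row 5: 0 1 1 1 1 2 3 4 5
  row 6: 1 2 2 2 2 3 4 5 6
  row 7: 1 2 2 2 3 4 5 6 7
  row 8: 1 2 3 3 4 5 6 7 8
  row 9: 1 2 3 4 5 6 7 8 9

hence w(1..9) = (7, 6, 9, 8, 2, 1, 5, 3, 4).

Fulton essential set (5 of the 25 Rothe cells):

[(1, 6, 0), (3, 8, 2), (4, 5, 0), (5, 1, 0), (7, 4, 2)]


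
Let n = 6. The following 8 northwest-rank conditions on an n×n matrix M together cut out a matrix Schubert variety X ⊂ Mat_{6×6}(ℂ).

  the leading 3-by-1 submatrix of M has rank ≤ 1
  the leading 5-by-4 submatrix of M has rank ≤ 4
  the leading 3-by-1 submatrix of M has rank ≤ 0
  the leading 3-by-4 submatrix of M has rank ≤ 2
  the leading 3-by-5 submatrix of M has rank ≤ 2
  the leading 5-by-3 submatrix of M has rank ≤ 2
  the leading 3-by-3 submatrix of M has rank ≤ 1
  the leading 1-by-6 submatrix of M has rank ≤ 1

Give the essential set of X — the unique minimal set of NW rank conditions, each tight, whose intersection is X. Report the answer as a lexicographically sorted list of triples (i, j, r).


Recovering R(i,j) via the rank-extension bound from the 8 conditions:

  R[1]: 0 | 1 | 1 | 1 | 1 | 1
  R[2]: 0 | 1 | 1 | 2 | 2 | 2
  R[3]: 0 | 1 | 1 | 2 | 2 | 3
  R[4]: 1 | 2 | 2 | 3 | 3 | 4
  R[5]: 1 | 2 | 2 | 3 | 4 | 5
  R[6]: 1 | 2 | 3 | 4 | 5 | 6

so w = (2, 4, 6, 1, 5, 3).

ℓ(w)=7; the 4 essential cells (i,j,r):

[(3, 1, 0), (3, 3, 1), (3, 5, 2), (5, 3, 2)]


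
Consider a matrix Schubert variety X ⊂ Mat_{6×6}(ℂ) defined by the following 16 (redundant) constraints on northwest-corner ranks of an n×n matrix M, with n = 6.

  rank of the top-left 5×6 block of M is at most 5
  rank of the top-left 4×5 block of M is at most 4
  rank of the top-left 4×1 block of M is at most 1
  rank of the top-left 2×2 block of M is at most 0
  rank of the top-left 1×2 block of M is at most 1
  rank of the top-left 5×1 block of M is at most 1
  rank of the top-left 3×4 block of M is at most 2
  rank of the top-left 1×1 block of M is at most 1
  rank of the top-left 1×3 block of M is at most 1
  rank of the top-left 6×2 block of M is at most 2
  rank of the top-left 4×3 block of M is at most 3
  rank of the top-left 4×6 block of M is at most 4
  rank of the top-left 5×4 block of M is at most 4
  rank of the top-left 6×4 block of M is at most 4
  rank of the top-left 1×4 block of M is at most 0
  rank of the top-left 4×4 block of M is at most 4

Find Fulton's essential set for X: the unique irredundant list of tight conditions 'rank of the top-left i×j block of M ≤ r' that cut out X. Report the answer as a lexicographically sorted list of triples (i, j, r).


Computing R[i][j] = min implied NW-rank bound (n=6, 16 conditions):

  row 1: 0 0 0 0 1 1
  row 2: 0 0 1 1 2 2
  row 3: 1 1 2 2 3 3
  row 4: 1 2 3 3 4 4
  row 5: 1 2 3 4 5 5
  row 6: 1 2 3 4 5 6

the unique w with this rank table is (5, 3, 1, 2, 4, 6).

ℓ(w)=6; the 2 essential cells (i,j,r):

[(1, 4, 0), (2, 2, 0)]


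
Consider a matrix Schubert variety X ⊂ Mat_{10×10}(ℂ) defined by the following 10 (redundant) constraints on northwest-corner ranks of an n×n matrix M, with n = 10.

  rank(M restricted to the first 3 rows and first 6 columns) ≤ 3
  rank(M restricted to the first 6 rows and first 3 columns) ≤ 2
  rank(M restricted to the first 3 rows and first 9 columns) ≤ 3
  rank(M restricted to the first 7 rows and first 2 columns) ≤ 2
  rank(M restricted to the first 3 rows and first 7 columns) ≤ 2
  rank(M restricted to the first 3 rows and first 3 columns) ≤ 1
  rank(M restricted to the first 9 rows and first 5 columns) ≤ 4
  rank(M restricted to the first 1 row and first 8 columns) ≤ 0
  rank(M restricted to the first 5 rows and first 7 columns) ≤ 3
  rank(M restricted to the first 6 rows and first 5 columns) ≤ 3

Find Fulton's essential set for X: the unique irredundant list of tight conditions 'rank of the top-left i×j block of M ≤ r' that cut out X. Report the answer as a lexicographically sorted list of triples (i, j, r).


Computing R[i][j] = min implied NW-rank bound (n=10, 10 conditions):

  R[1]: 0 | 0 | 0 | 0 | 0 | 0 | 0 | 0 | 1 | 1
  R[2]: 1 | 1 | 1 | 1 | 1 | 1 | 1 | 1 | 2 | 2
  R[3]: 1 | 1 | 1 | 2 | 2 | 2 | 2 | 2 | 3 | 3
  R[4]: 1 | 2 | 2 | 3 | 3 | 3 | 3 | 3 | 4 | 4
  R[5]: 1 | 2 | 2 | 3 | 3 | 3 | 3 | 4 | 5 | 5
  R[6]: 1 | 2 | 2 | 3 | 3 | 4 | 4 | 5 | 6 | 6
  R[7]: 1 | 2 | 3 | 4 | 4 | 5 | 5 | 6 | 7 | 7
  R[8]: 1 | 2 | 3 | 4 | 4 | 5 | 6 | 7 | 8 | 8
  R[9]: 1 | 2 | 3 | 4 | 4 | 5 | 6 | 7 | 8 | 9
  R[10]: 1 | 2 | 3 | 4 | 5 | 6 | 7 | 8 | 9 | 10

reading off 1-entries of Δ²R: w = (9, 1, 4, 2, 8, 6, 3, 7, 10, 5).

|D(w)|=18, |Ess(w)|=6:

[(1, 8, 0), (3, 3, 1), (5, 7, 3), (6, 3, 2), (6, 5, 3), (9, 5, 4)]


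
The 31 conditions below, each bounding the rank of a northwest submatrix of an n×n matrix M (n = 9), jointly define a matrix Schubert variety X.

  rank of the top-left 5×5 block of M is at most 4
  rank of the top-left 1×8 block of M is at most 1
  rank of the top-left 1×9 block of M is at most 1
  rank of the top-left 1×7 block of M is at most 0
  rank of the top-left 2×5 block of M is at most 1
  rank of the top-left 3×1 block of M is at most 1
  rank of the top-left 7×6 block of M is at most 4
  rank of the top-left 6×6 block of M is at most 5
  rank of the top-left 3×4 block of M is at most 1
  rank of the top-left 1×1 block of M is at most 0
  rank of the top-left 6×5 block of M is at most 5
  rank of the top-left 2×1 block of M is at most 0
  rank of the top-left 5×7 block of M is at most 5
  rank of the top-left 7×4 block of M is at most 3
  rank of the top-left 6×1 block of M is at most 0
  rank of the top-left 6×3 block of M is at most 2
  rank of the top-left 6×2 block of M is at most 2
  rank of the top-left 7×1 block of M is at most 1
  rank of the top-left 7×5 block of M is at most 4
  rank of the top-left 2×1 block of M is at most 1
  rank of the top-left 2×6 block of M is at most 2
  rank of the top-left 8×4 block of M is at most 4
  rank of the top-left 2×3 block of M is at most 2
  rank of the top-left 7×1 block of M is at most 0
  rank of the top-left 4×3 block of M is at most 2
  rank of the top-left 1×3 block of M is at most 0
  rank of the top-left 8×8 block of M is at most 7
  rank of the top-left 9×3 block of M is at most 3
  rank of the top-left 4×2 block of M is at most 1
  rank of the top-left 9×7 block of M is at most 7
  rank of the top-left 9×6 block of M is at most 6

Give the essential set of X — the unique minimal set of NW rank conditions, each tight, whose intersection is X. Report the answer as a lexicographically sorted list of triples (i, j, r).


Propagating the 31 rank bounds to every northwest block:

  R[1]: 0 | 0 | 0 | 0 | 0 | 0 | 0 | 1 | 1
  R[2]: 0 | 1 | 1 | 1 | 1 | 1 | 1 | 2 | 2
  R[3]: 0 | 1 | 1 | 1 | 2 | 2 | 2 | 3 | 3
  R[4]: 0 | 1 | 2 | 2 | 3 | 3 | 3 | 4 | 4
  R[5]: 0 | 1 | 2 | 3 | 4 | 4 | 4 | 5 | 5
  R[6]: 0 | 1 | 2 | 3 | 4 | 4 | 5 | 6 | 6
  R[7]: 0 | 1 | 2 | 3 | 4 | 4 | 5 | 6 | 7
  R[8]: 1 | 2 | 3 | 4 | 5 | 5 | 6 | 7 | 8
  R[9]: 1 | 2 | 3 | 4 | 5 | 6 | 7 | 8 | 9

giving w = (8, 2, 5, 3, 4, 7, 9, 1, 6) via Δ²R.

Fulton essential set (4 of the 17 Rothe cells):

[(1, 7, 0), (3, 4, 1), (7, 1, 0), (7, 6, 4)]


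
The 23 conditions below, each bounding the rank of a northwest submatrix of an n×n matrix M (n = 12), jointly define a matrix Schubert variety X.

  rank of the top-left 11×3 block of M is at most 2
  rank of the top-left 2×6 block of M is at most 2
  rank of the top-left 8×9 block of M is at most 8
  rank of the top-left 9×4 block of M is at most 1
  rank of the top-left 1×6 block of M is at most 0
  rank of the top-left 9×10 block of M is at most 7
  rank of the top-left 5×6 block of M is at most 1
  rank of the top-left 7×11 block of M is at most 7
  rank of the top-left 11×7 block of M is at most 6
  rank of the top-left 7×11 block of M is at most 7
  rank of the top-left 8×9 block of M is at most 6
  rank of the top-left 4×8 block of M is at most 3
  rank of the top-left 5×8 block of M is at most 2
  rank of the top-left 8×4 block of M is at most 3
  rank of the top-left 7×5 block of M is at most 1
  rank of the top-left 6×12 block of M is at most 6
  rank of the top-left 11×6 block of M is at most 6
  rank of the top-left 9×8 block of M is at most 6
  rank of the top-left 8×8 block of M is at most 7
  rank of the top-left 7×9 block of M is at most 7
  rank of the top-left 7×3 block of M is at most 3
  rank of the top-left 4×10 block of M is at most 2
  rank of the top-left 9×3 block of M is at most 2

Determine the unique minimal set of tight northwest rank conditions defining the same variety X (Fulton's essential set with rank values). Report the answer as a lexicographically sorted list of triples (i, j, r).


The tightest implied rank at each (i,j), from the 23 conditions:

  row 1: 0  0  0  0  0  0  1  1  1  1  1  1
  row 2: 1  1  1  1  1  1  2  2  2  2  2  2
  row 3: 1  1  1  1  1  1  2  2  2  2  3  3
  row 4: 1  1  1  1  1  1  2  2  2  2  3  4
  row 5: 1  1  1  1  1  1  2  2  3  3  4  5
  row 6: 1  1  1  1  1  2  3  3  4  4  5  6
  row 7: 1  1  1  1  1  2  3  4  5  5  6  7
  row 8: 1  1  1  1  2  3  4  5  6  6  7  8
  row 9: 1  1  1  1  2  3  4  5  6  7  8  9
  row 10: 1  2  2  2  3  4  5  6  7  8  9  10
  row 11: 1  2  2  3  4  5  6  7  8  9  10  11
  row 12: 1  2  3  4  5  6  7  8  9  10  11  12

hence w(1..12) = (7, 1, 11, 12, 9, 6, 8, 5, 10, 2, 4, 3).

D(w) has 43 cells with 7 SE-corners; essential set:

[(1, 6, 0), (4, 10, 2), (5, 6, 1), (5, 8, 2), (7, 5, 1), (9, 4, 1), (11, 3, 2)]


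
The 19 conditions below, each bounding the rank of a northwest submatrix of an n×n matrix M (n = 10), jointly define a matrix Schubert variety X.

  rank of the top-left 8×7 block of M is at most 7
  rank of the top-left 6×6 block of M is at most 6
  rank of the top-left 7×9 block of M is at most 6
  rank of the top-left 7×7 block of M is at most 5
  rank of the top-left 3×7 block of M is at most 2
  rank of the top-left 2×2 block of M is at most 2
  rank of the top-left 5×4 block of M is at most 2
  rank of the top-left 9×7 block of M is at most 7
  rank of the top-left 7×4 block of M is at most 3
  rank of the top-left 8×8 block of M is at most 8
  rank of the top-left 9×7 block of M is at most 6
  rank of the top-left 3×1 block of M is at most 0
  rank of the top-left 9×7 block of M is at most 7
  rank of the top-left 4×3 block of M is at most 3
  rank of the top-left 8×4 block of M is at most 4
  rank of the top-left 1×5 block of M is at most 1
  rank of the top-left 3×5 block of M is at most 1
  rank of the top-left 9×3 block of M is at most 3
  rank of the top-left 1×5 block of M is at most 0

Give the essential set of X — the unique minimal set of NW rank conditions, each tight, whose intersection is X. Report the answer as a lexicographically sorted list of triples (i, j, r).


Recovering R(i,j) via the rank-extension bound from the 19 conditions:

  i=1: 0  0  0  0  0  1  1  1  1  1
  i=2: 0  1  1  1  1  2  2  2  2  2
  i=3: 0  1  1  1  1  2  2  3  3  3
  i=4: 1  2  2  2  2  3  3  4  4  4
  i=5: 1  2  2  2  3  4  4  5  5  5
  i=6: 1  2  3  3  4  5  5  6  6  6
  i=7: 1  2  3  3  4  5  5  6  6  7
  i=8: 1  2  3  4  5  6  6  7  7  8
  i=9: 1  2  3  4  5  6  6  7  8  9
  i=10: 1  2  3  4  5  6  7  8  9  10

the unique w with this rank table is (6, 2, 8, 1, 5, 3, 10, 4, 9, 7).

D(w) has 17 cells with 9 SE-corners; essential set:

[(1, 5, 0), (3, 1, 0), (3, 5, 1), (3, 7, 2), (5, 4, 2), (7, 4, 3), (7, 7, 5), (7, 9, 6), (9, 7, 6)]


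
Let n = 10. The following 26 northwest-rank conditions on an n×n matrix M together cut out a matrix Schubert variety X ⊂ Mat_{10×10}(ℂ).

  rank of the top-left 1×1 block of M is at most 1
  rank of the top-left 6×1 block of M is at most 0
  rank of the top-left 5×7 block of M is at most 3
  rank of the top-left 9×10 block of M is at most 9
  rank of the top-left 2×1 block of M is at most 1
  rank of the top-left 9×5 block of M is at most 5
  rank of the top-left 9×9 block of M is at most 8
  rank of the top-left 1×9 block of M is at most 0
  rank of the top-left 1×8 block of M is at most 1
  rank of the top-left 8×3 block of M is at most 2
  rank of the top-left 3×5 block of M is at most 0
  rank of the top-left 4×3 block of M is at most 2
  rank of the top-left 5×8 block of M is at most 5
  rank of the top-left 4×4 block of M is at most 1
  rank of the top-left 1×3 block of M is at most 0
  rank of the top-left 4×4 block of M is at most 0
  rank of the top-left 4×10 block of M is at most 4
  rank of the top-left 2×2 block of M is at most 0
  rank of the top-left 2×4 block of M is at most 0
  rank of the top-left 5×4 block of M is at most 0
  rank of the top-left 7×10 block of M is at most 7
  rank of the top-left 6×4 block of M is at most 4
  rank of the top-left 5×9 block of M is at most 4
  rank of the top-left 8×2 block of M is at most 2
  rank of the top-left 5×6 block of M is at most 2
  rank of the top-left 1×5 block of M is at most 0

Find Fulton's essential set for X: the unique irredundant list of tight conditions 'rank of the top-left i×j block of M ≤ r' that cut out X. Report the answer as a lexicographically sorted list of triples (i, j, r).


Propagating the 26 rank bounds to every northwest block:

  row 1: 0 0 0 0 0 0 0 0 0 1
  row 2: 0 0 0 0 0 1 1 1 1 2
  row 3: 0 0 0 0 0 1 2 2 2 3
  row 4: 0 0 0 0 1 2 3 3 3 4
  row 5: 0 0 0 0 1 2 3 4 4 5
  row 6: 0 1 1 1 2 3 4 5 5 6
  row 7: 1 2 2 2 3 4 5 6 6 7
  row 8: 1 2 2 3 4 5 6 7 7 8
  row 9: 1 2 3 4 5 6 7 8 8 9
  row 10: 1 2 3 4 5 6 7 8 9 10

the unique w with this rank table is (10, 6, 7, 5, 8, 2, 1, 4, 3, 9).

D(w) has 29 cells with 5 SE-corners; essential set:

[(1, 9, 0), (3, 5, 0), (5, 4, 0), (6, 1, 0), (8, 3, 2)]
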